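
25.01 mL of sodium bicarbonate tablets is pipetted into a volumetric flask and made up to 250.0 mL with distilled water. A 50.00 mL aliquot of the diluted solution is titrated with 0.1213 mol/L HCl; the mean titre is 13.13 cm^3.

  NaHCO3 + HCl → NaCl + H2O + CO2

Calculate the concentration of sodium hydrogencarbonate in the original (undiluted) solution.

0.3184 mol/L

n(HCl) = 0.01313 × 0.1213 = 1.593 × 10^-3 mol
n(NaHCO3) in the aliquot = 1.593 × 10^-3 mol (1:1 ratio)
[NaHCO3]_dilute = 1.593 × 10^-3 / 0.05000 = 0.03185 mol/L
Dilution factor = 250.0 / 25.01 = 9.996
[NaHCO3]_stock = 0.03185 × 9.996 = 0.3184 mol/L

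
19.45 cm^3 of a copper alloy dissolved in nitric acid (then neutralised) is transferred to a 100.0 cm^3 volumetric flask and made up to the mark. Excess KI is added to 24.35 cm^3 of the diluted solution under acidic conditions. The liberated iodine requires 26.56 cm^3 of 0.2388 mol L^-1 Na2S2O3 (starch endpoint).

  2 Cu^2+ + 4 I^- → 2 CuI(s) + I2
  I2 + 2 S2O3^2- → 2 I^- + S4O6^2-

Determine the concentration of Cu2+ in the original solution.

n(S2O3^2-) = 0.02656 × 0.2388 = 6.343 × 10^-3 mol
n(I2) = n(S2O3^2-)/2 = 3.171 × 10^-3 mol
From the 2:1 ratio, n(Cu2+) in the aliquot = 2/1 × 3.171 × 10^-3 = 6.343 × 10^-3 mol
[Cu2+]_dilute = 6.343 × 10^-3 / 0.02435 = 0.2605 mol/L
[Cu2+]_original = 0.2605 × 100.0/19.45 = 1.339 mol/L

1.339 mol/L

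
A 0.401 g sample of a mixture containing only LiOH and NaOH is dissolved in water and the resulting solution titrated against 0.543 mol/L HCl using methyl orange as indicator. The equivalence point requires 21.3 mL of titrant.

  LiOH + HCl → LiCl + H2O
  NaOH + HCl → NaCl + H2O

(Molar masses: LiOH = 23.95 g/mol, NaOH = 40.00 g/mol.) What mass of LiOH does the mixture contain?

0.0920 g

n(HCl) = 0.0213 × 0.543 = 0.0116 mol
Let x = n(LiOH), y = n(NaOH).
Titrant: 1x + 1y = 0.0116;  mass: 23.95x + 40.00y = 0.401
Solving, x = 3.84 × 10^-3 mol, y = 7.73 × 10^-3 mol
mass of LiOH = 3.84 × 10^-3 × 23.95 = 0.0920 g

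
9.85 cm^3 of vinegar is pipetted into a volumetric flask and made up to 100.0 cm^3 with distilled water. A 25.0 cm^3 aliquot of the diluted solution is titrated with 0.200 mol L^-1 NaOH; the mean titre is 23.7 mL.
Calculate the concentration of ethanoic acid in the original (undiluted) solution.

CH3COOH + NaOH → CH3COONa + H2O
n(NaOH) = 0.0237 × 0.200 = 4.74 × 10^-3 mol
n(CH3COOH) in the aliquot = 4.74 × 10^-3 mol (1:1 ratio)
[CH3COOH]_dilute = 4.74 × 10^-3 / 0.0250 = 0.190 mol/L
Dilution factor = 100.0 / 9.85 = 10.15
[CH3COOH]_stock = 0.190 × 10.15 = 1.92 mol/L

1.92 mol/L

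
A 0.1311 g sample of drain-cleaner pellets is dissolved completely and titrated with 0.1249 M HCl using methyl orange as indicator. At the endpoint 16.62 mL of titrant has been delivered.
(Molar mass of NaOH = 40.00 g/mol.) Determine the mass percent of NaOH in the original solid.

63.34 %

NaOH + HCl → NaCl + H2O
n(HCl) = 0.01662 L × 0.1249 mol/L = 2.076 × 10^-3 mol
n(NaOH) = 2.076 × 10^-3 mol (1:1 ratio)
mass of NaOH = 2.076 × 10^-3 × 40.00 g/mol = 0.08303 g
% NaOH = 0.08303 / 0.1311 × 100 = 63.34 %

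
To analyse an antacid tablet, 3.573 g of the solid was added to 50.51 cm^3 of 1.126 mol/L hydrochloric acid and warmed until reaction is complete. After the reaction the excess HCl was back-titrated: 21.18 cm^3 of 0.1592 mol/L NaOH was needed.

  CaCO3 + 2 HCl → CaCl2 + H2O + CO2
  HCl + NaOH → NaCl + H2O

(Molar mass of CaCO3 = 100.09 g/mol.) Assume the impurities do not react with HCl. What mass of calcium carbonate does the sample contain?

2.678 g

n(HCl) added = 0.05051 × 1.126 = 0.05687 mol
n(NaOH) used in back-titration = 0.02118 × 0.1592 = 3.372 × 10^-3 mol
n(HCl) left over = 3.372 × 10^-3 mol (1:1 ratio)
n(HCl) consumed by analyte = 0.05687 − 3.372 × 10^-3 = 0.05350 mol
From the 1:2 ratio, n(CaCO3) = 1/2 × 0.05350 = 0.02675 mol
mass of CaCO3 = 0.02675 × 100.09 = 2.678 g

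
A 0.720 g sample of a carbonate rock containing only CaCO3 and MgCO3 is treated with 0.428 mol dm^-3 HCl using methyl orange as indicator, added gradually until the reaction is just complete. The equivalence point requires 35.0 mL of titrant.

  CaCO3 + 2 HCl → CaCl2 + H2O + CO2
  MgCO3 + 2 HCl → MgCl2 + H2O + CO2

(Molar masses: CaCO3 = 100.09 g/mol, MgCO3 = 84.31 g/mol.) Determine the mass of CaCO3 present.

n(HCl) = 0.0350 × 0.428 = 0.0150 mol
Let x = n(CaCO3), y = n(MgCO3).
Titrant: 2x + 2y = 0.0150;  mass: 100.09x + 84.31y = 0.720
Solving, x = 5.61 × 10^-3 mol, y = 1.88 × 10^-3 mol
mass of CaCO3 = 5.61 × 10^-3 × 100.09 = 0.561 g

0.561 g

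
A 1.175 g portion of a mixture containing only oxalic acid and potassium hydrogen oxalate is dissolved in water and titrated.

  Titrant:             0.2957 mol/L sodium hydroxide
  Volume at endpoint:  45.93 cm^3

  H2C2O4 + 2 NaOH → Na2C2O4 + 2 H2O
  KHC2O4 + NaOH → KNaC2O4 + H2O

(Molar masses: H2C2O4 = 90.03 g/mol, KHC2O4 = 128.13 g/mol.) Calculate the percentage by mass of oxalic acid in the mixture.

n(NaOH) = 0.04593 × 0.2957 = 0.01358 mol
Let x = n(H2C2O4), y = n(KHC2O4).
Titrant: 2x + 1y = 0.01358;  mass: 90.03x + 128.13y = 1.175
Solving, x = 3.400 × 10^-3 mol, y = 6.781 × 10^-3 mol
mass of H2C2O4 = 3.400 × 10^-3 × 90.03 = 0.3061 g
% H2C2O4 = 0.3061 / 1.175 × 100 = 26.05 %

26.05 %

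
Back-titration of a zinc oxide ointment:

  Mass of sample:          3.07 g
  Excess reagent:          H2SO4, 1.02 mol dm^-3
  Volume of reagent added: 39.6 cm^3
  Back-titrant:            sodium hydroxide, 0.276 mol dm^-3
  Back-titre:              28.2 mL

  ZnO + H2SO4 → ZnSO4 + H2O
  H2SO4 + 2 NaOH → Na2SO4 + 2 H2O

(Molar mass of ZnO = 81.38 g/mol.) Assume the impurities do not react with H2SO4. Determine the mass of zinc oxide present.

n(H2SO4) added = 0.0396 × 1.02 = 0.0404 mol
n(NaOH) used in back-titration = 0.0282 × 0.276 = 7.78 × 10^-3 mol
From the 1:2 ratio, n(H2SO4) left over = 1/2 × 7.78 × 10^-3 = 3.89 × 10^-3 mol
n(H2SO4) consumed by analyte = 0.0404 − 3.89 × 10^-3 = 0.0365 mol
n(ZnO) = 0.0365 mol (1:1 ratio)
mass of ZnO = 0.0365 × 81.38 = 2.97 g

2.97 g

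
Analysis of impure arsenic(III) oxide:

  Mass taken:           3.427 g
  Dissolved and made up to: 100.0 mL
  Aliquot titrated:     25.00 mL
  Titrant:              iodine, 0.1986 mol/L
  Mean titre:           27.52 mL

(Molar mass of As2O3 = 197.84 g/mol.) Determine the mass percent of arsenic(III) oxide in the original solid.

As2O3 + 2 I2 + 2 H2O → As2O5 + 4 HI
n(I2) per titration = 0.02752 × 0.1986 = 5.465 × 10^-3 mol
From the 1:2 ratio, n(As2O3) in each aliquot = 1/2 × 5.465 × 10^-3 = 2.733 × 10^-3 mol
n(As2O3) in the whole flask = 2.733 × 10^-3 × 100.0/25.00 = 0.01093 mol
mass of As2O3 = 0.01093 × 197.84 = 2.163 g
% As2O3 = 2.163 / 3.427 × 100 = 63.10 %

63.10 %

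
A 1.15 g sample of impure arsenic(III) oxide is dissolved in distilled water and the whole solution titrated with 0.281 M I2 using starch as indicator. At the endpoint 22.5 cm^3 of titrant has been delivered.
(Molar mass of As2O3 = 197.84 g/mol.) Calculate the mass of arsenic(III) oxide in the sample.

0.625 g

As2O3 + 2 I2 + 2 H2O → As2O5 + 4 HI
n(I2) = 0.0225 L × 0.281 mol/L = 6.32 × 10^-3 mol
From the 1:2 ratio, n(As2O3) = 1/2 × 6.32 × 10^-3 = 3.16 × 10^-3 mol
mass of As2O3 = 3.16 × 10^-3 × 197.84 g/mol = 0.625 g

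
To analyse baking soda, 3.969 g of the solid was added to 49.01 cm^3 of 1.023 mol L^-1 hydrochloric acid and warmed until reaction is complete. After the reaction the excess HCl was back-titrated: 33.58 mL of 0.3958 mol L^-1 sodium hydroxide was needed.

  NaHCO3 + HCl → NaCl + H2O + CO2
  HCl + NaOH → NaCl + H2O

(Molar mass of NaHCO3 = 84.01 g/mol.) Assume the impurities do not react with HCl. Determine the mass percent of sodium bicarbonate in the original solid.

77.99 %

n(HCl) added = 0.04901 × 1.023 = 0.05014 mol
n(NaOH) used in back-titration = 0.03358 × 0.3958 = 0.01329 mol
n(HCl) left over = 0.01329 mol (1:1 ratio)
n(HCl) consumed by analyte = 0.05014 − 0.01329 = 0.03685 mol
n(NaHCO3) = 0.03685 mol (1:1 ratio)
mass of NaHCO3 = 0.03685 × 84.01 = 3.095 g
% NaHCO3 = 3.095 / 3.969 × 100 = 77.99 %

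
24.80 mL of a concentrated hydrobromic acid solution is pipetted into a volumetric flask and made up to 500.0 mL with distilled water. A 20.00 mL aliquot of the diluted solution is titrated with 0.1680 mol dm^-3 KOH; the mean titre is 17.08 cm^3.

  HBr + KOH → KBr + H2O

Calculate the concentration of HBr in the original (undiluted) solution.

n(KOH) = 0.01708 × 0.1680 = 2.869 × 10^-3 mol
n(HBr) in the aliquot = 2.869 × 10^-3 mol (1:1 ratio)
[HBr]_dilute = 2.869 × 10^-3 / 0.02000 = 0.1435 mol/L
Dilution factor = 500.0 / 24.80 = 20.16
[HBr]_stock = 0.1435 × 20.16 = 2.893 mol/L

2.893 mol/L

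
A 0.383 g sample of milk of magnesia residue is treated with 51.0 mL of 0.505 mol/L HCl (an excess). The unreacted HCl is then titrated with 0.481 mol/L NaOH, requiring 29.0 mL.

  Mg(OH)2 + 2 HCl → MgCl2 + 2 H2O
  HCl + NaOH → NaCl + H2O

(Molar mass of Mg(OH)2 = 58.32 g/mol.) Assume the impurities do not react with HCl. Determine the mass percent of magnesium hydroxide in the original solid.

89.9 %

n(HCl) added = 0.0510 × 0.505 = 0.0258 mol
n(NaOH) used in back-titration = 0.0290 × 0.481 = 0.0139 mol
n(HCl) left over = 0.0139 mol (1:1 ratio)
n(HCl) consumed by analyte = 0.0258 − 0.0139 = 0.0118 mol
From the 1:2 ratio, n(Mg(OH)2) = 1/2 × 0.0118 = 5.90 × 10^-3 mol
mass of Mg(OH)2 = 5.90 × 10^-3 × 58.32 = 0.344 g
% Mg(OH)2 = 0.344 / 0.383 × 100 = 89.9 %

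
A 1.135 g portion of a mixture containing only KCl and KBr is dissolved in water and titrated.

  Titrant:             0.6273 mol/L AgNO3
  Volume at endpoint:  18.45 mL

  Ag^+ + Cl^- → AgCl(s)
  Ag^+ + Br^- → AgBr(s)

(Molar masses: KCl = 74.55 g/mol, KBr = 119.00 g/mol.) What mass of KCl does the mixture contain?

0.4063 g

n(AgNO3) = 0.01845 × 0.6273 = 0.01157 mol
Let x = n(KCl), y = n(KBr).
Titrant: 1x + 1y = 0.01157;  mass: 74.55x + 119.00y = 1.135
Solving, x = 5.450 × 10^-3 mol, y = 6.123 × 10^-3 mol
mass of KCl = 5.450 × 10^-3 × 74.55 = 0.4063 g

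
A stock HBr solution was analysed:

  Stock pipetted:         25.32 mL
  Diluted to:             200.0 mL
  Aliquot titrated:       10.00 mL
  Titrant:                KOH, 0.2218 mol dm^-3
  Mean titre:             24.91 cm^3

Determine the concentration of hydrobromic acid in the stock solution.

HBr + KOH → KBr + H2O
n(KOH) = 0.02491 × 0.2218 = 5.525 × 10^-3 mol
n(HBr) in the aliquot = 5.525 × 10^-3 mol (1:1 ratio)
[HBr]_dilute = 5.525 × 10^-3 / 0.01000 = 0.5525 mol/L
Dilution factor = 200.0 / 25.32 = 7.899
[HBr]_stock = 0.5525 × 7.899 = 4.364 mol/L

4.364 mol/L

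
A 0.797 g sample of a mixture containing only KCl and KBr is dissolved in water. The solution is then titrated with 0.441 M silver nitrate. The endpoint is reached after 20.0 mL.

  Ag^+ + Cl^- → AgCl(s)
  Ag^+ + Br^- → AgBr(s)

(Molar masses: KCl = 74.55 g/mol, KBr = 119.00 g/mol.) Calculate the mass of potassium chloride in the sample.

n(AgNO3) = 0.0200 × 0.441 = 8.82 × 10^-3 mol
Let x = n(KCl), y = n(KBr).
Titrant: 1x + 1y = 8.82 × 10^-3;  mass: 74.55x + 119.00y = 0.797
Solving, x = 5.68 × 10^-3 mol, y = 3.14 × 10^-3 mol
mass of KCl = 5.68 × 10^-3 × 74.55 = 0.424 g

0.424 g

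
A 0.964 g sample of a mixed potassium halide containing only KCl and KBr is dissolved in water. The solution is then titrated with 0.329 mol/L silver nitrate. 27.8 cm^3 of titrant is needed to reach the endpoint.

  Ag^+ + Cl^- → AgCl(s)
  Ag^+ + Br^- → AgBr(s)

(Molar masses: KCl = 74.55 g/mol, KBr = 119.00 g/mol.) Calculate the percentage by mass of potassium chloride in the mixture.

n(AgNO3) = 0.0278 × 0.329 = 9.15 × 10^-3 mol
Let x = n(KCl), y = n(KBr).
Titrant: 1x + 1y = 9.15 × 10^-3;  mass: 74.55x + 119.00y = 0.964
Solving, x = 2.80 × 10^-3 mol, y = 6.35 × 10^-3 mol
mass of KCl = 2.80 × 10^-3 × 74.55 = 0.209 g
% KCl = 0.209 / 0.964 × 100 = 21.6 %

21.6 %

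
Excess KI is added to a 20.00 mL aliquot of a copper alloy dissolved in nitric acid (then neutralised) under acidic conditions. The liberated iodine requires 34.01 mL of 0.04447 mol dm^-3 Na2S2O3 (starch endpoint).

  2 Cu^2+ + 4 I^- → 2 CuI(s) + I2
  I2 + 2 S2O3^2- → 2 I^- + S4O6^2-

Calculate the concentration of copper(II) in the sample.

0.07562 mol/L

n(S2O3^2-) = 0.03401 × 0.04447 = 1.512 × 10^-3 mol
n(I2) = n(S2O3^2-)/2 = 7.562 × 10^-4 mol
From the 2:1 ratio, n(Cu2+) in the aliquot = 2/1 × 7.562 × 10^-4 = 1.512 × 10^-3 mol
[Cu2+] = 1.512 × 10^-3 / 0.02000 = 0.07562 mol/L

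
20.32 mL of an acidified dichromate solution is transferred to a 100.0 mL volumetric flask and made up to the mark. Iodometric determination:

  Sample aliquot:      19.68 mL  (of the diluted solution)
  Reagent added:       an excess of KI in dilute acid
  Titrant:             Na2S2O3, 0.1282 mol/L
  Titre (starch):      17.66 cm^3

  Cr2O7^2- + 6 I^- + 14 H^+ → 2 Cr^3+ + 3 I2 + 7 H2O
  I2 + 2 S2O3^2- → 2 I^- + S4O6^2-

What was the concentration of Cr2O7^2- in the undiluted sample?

0.09436 mol/L

n(S2O3^2-) = 0.01766 × 0.1282 = 2.264 × 10^-3 mol
n(I2) = n(S2O3^2-)/2 = 1.132 × 10^-3 mol
From the 1:3 ratio, n(Cr2O7^2-) in the aliquot = 1/3 × 1.132 × 10^-3 = 3.773 × 10^-4 mol
[Cr2O7^2-]_dilute = 3.773 × 10^-4 / 0.01968 = 0.01917 mol/L
[Cr2O7^2-]_original = 0.01917 × 100.0/20.32 = 0.09436 mol/L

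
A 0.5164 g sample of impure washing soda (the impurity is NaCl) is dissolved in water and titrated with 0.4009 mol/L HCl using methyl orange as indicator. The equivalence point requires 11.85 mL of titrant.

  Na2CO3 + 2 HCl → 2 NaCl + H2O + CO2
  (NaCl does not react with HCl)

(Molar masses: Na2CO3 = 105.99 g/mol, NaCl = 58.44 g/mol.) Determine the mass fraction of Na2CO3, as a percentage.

n(HCl) = 0.01185 × 0.4009 = 4.751 × 10^-3 mol
Let x = n(Na2CO3), y = n(NaCl).
Titrant: 2x = 4.751 × 10^-3;  mass: 105.99x + 58.44y = 0.5164
Solving, x = 2.375 × 10^-3 mol, y = 4.528 × 10^-3 mol
mass of Na2CO3 = 2.375 × 10^-3 × 105.99 = 0.2518 g
% Na2CO3 = 0.2518 / 0.5164 × 100 = 48.75 %

48.75 %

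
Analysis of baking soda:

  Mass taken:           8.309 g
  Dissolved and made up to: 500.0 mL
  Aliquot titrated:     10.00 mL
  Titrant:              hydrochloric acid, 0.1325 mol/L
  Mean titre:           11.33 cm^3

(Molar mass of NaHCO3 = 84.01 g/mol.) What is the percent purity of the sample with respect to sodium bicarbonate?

75.89 %

NaHCO3 + HCl → NaCl + H2O + CO2
n(HCl) per titration = 0.01133 × 0.1325 = 1.501 × 10^-3 mol
n(NaHCO3) in each aliquot = 1.501 × 10^-3 mol (1:1 ratio)
n(NaHCO3) in the whole flask = 1.501 × 10^-3 × 500.0/10.00 = 0.07506 mol
mass of NaHCO3 = 0.07506 × 84.01 = 6.306 g
% NaHCO3 = 6.306 / 8.309 × 100 = 75.89 %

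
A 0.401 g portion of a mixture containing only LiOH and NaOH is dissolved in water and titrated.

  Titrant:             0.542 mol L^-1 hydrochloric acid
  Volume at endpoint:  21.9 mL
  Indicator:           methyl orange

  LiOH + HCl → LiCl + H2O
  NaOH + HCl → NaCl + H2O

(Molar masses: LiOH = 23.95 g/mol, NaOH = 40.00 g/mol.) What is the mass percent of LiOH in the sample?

27.5 %

n(HCl) = 0.0219 × 0.542 = 0.0119 mol
Let x = n(LiOH), y = n(NaOH).
Titrant: 1x + 1y = 0.0119;  mass: 23.95x + 40.00y = 0.401
Solving, x = 4.60 × 10^-3 mol, y = 7.27 × 10^-3 mol
mass of LiOH = 4.60 × 10^-3 × 23.95 = 0.110 g
% LiOH = 0.110 / 0.401 × 100 = 27.5 %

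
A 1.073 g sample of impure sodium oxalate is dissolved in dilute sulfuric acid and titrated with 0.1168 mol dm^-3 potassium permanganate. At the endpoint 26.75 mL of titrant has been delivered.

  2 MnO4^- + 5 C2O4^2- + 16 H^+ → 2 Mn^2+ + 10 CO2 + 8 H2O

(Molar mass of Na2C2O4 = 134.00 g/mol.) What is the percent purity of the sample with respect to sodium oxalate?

97.55 %

n(KMnO4) = 0.02675 L × 0.1168 mol/L = 3.124 × 10^-3 mol
From the 5:2 ratio, n(Na2C2O4) = 5/2 × 3.124 × 10^-3 = 7.811 × 10^-3 mol
mass of Na2C2O4 = 7.811 × 10^-3 × 134.00 g/mol = 1.047 g
% Na2C2O4 = 1.047 / 1.073 × 100 = 97.55 %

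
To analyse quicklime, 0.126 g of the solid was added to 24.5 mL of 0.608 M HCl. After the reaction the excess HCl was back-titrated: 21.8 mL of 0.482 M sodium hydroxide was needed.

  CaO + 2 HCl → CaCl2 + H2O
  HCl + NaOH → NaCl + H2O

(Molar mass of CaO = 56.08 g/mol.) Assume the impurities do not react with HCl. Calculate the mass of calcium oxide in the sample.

0.123 g

n(HCl) added = 0.0245 × 0.608 = 0.0149 mol
n(NaOH) used in back-titration = 0.0218 × 0.482 = 0.0105 mol
n(HCl) left over = 0.0105 mol (1:1 ratio)
n(HCl) consumed by analyte = 0.0149 − 0.0105 = 4.39 × 10^-3 mol
From the 1:2 ratio, n(CaO) = 1/2 × 4.39 × 10^-3 = 2.19 × 10^-3 mol
mass of CaO = 2.19 × 10^-3 × 56.08 = 0.123 g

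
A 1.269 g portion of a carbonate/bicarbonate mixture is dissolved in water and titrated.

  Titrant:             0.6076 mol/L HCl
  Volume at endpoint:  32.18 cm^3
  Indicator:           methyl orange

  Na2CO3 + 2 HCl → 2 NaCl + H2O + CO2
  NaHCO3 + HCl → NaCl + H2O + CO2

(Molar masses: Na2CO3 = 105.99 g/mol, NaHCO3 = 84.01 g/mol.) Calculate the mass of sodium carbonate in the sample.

0.6384 g

n(HCl) = 0.03218 × 0.6076 = 0.01955 mol
Let x = n(Na2CO3), y = n(NaHCO3).
Titrant: 2x + 1y = 0.01955;  mass: 105.99x + 84.01y = 1.269
Solving, x = 6.023 × 10^-3 mol, y = 7.506 × 10^-3 mol
mass of Na2CO3 = 6.023 × 10^-3 × 105.99 = 0.6384 g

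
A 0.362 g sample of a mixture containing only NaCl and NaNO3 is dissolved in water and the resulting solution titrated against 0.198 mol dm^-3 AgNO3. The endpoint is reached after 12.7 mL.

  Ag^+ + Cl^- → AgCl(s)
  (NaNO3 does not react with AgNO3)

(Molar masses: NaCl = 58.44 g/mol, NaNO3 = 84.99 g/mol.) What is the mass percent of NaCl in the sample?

40.6 %

n(AgNO3) = 0.0127 × 0.198 = 2.51 × 10^-3 mol
Let x = n(NaCl), y = n(NaNO3).
Titrant: 1x = 2.51 × 10^-3;  mass: 58.44x + 84.99y = 0.362
Solving, x = 2.51 × 10^-3 mol, y = 2.53 × 10^-3 mol
mass of NaCl = 2.51 × 10^-3 × 58.44 = 0.147 g
% NaCl = 0.147 / 0.362 × 100 = 40.6 %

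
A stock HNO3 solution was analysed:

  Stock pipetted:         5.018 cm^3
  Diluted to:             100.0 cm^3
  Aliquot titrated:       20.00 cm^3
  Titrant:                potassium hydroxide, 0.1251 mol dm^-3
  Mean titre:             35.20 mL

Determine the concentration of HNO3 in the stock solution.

HNO3 + KOH → KNO3 + H2O
n(KOH) = 0.03520 × 0.1251 = 4.404 × 10^-3 mol
n(HNO3) in the aliquot = 4.404 × 10^-3 mol (1:1 ratio)
[HNO3]_dilute = 4.404 × 10^-3 / 0.02000 = 0.2202 mol/L
Dilution factor = 100.0 / 5.018 = 19.93
[HNO3]_stock = 0.2202 × 19.93 = 4.388 mol/L

4.388 mol/L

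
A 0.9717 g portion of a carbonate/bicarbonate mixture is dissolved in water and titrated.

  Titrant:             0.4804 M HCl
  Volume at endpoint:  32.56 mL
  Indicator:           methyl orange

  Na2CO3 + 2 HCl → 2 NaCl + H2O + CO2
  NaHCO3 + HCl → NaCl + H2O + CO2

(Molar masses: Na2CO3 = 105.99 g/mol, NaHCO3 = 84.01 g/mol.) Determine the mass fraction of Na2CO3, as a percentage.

n(HCl) = 0.03256 × 0.4804 = 0.01564 mol
Let x = n(Na2CO3), y = n(NaHCO3).
Titrant: 2x + 1y = 0.01564;  mass: 105.99x + 84.01y = 0.9717
Solving, x = 5.519 × 10^-3 mol, y = 4.603 × 10^-3 mol
mass of Na2CO3 = 5.519 × 10^-3 × 105.99 = 0.5850 g
% Na2CO3 = 0.5850 / 0.9717 × 100 = 60.20 %

60.20 %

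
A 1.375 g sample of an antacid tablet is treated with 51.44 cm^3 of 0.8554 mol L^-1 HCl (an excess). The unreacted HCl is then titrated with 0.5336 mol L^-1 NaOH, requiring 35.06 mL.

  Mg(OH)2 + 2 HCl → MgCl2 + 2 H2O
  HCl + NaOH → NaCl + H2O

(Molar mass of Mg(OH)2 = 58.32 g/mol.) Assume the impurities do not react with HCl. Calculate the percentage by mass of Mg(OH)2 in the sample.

n(HCl) added = 0.05144 × 0.8554 = 0.04400 mol
n(NaOH) used in back-titration = 0.03506 × 0.5336 = 0.01871 mol
n(HCl) left over = 0.01871 mol (1:1 ratio)
n(HCl) consumed by analyte = 0.04400 − 0.01871 = 0.02529 mol
From the 1:2 ratio, n(Mg(OH)2) = 1/2 × 0.02529 = 0.01265 mol
mass of Mg(OH)2 = 0.01265 × 58.32 = 0.7376 g
% Mg(OH)2 = 0.7376 / 1.375 × 100 = 53.64 %

53.64 %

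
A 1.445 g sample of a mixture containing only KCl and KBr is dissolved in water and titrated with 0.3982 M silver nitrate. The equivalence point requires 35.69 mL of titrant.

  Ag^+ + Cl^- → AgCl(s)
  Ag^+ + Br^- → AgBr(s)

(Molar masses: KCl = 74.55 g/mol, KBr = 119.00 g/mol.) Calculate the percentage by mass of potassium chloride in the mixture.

28.58 %

n(AgNO3) = 0.03569 × 0.3982 = 0.01421 mol
Let x = n(KCl), y = n(KBr).
Titrant: 1x + 1y = 0.01421;  mass: 74.55x + 119.00y = 1.445
Solving, x = 5.539 × 10^-3 mol, y = 8.673 × 10^-3 mol
mass of KCl = 5.539 × 10^-3 × 74.55 = 0.4129 g
% KCl = 0.4129 / 1.445 × 100 = 28.58 %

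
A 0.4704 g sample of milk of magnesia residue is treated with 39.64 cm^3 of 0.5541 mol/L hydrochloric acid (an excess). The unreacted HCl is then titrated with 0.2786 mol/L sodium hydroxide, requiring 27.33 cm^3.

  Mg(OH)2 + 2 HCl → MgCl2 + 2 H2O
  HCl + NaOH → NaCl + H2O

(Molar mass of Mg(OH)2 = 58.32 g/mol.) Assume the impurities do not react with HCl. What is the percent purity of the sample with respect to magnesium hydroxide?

n(HCl) added = 0.03964 × 0.5541 = 0.02196 mol
n(NaOH) used in back-titration = 0.02733 × 0.2786 = 7.614 × 10^-3 mol
n(HCl) left over = 7.614 × 10^-3 mol (1:1 ratio)
n(HCl) consumed by analyte = 0.02196 − 7.614 × 10^-3 = 0.01435 mol
From the 1:2 ratio, n(Mg(OH)2) = 1/2 × 0.01435 = 7.175 × 10^-3 mol
mass of Mg(OH)2 = 7.175 × 10^-3 × 58.32 = 0.4185 g
% Mg(OH)2 = 0.4185 / 0.4704 × 100 = 88.96 %

88.96 %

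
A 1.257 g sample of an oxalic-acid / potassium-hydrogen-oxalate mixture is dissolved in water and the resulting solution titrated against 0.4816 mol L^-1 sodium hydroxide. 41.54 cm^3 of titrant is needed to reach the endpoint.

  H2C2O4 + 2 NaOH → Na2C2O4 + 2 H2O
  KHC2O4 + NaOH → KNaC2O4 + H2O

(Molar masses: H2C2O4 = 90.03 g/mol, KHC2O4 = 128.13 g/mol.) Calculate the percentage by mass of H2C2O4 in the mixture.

n(NaOH) = 0.04154 × 0.4816 = 0.02001 mol
Let x = n(H2C2O4), y = n(KHC2O4).
Titrant: 2x + 1y = 0.02001;  mass: 90.03x + 128.13y = 1.257
Solving, x = 7.859 × 10^-3 mol, y = 4.289 × 10^-3 mol
mass of H2C2O4 = 7.859 × 10^-3 × 90.03 = 0.7075 g
% H2C2O4 = 0.7075 / 1.257 × 100 = 56.29 %

56.29 %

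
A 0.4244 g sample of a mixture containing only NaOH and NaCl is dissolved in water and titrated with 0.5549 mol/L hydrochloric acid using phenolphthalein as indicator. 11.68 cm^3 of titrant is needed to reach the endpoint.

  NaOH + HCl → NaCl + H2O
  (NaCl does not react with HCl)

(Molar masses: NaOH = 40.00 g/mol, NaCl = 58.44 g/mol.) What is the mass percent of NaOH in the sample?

61.09 %

n(HCl) = 0.01168 × 0.5549 = 6.481 × 10^-3 mol
Let x = n(NaOH), y = n(NaCl).
Titrant: 1x = 6.481 × 10^-3;  mass: 40.00x + 58.44y = 0.4244
Solving, x = 6.481 × 10^-3 mol, y = 2.826 × 10^-3 mol
mass of NaOH = 6.481 × 10^-3 × 40.00 = 0.2592 g
% NaOH = 0.2592 / 0.4244 × 100 = 61.09 %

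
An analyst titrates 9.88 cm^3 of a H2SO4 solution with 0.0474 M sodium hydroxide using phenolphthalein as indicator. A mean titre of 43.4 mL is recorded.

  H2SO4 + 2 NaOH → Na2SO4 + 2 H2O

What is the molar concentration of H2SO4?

n(NaOH) = 0.0434 L × 0.0474 mol/L = 2.06 × 10^-3 mol
From the 1:2 mole ratio, n(H2SO4) = 1/2 × 2.06 × 10^-3 = 1.03 × 10^-3 mol
[H2SO4] = 1.03 × 10^-3 mol / 0.00988 L = 0.104 mol/L

0.104 M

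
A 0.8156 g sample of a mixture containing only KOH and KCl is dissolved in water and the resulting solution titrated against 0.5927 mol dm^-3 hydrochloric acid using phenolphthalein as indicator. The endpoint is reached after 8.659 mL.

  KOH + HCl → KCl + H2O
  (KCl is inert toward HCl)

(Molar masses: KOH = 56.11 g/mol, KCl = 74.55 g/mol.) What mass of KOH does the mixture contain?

0.2880 g

n(HCl) = 0.008659 × 0.5927 = 5.132 × 10^-3 mol
Let x = n(KOH), y = n(KCl).
Titrant: 1x = 5.132 × 10^-3;  mass: 56.11x + 74.55y = 0.8156
Solving, x = 5.132 × 10^-3 mol, y = 7.078 × 10^-3 mol
mass of KOH = 5.132 × 10^-3 × 56.11 = 0.2880 g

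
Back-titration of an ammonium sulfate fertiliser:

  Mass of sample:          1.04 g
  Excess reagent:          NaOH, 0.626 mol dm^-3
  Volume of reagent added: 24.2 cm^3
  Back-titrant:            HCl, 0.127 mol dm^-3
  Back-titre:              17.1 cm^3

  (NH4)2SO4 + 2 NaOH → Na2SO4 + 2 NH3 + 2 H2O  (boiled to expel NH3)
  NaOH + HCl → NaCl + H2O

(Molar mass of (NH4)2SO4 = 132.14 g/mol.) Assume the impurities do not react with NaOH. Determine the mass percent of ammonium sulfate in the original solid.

82.4 %

n(NaOH) added = 0.0242 × 0.626 = 0.0151 mol
n(HCl) used in back-titration = 0.0171 × 0.127 = 2.17 × 10^-3 mol
n(NaOH) left over = 2.17 × 10^-3 mol (1:1 ratio)
n(NaOH) consumed by analyte = 0.0151 − 2.17 × 10^-3 = 0.0130 mol
From the 1:2 ratio, n((NH4)2SO4) = 1/2 × 0.0130 = 6.49 × 10^-3 mol
mass of (NH4)2SO4 = 6.49 × 10^-3 × 132.14 = 0.857 g
% (NH4)2SO4 = 0.857 / 1.04 × 100 = 82.4 %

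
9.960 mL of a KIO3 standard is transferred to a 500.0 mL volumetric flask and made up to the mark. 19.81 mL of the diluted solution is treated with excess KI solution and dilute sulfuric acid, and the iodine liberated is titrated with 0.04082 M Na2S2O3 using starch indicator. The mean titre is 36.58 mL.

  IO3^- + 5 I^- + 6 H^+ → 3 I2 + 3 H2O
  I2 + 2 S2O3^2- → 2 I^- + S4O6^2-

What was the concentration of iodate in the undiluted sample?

n(S2O3^2-) = 0.03658 × 0.04082 = 1.493 × 10^-3 mol
n(I2) = n(S2O3^2-)/2 = 7.466 × 10^-4 mol
From the 1:3 ratio, n(IO3^-) in the aliquot = 1/3 × 7.466 × 10^-4 = 2.489 × 10^-4 mol
[IO3^-]_dilute = 2.489 × 10^-4 / 0.01981 = 0.01256 mol/L
[IO3^-]_original = 0.01256 × 500.0/9.960 = 0.6307 mol/L

0.6307 M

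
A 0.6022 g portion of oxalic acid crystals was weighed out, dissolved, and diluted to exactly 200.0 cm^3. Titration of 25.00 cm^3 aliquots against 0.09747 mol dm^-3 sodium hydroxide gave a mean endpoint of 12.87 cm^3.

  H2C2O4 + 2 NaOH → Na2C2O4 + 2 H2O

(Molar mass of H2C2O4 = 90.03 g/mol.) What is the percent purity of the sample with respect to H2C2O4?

75.02 %

n(NaOH) per titration = 0.01287 × 0.09747 = 1.254 × 10^-3 mol
From the 1:2 ratio, n(H2C2O4) in each aliquot = 1/2 × 1.254 × 10^-3 = 6.272 × 10^-4 mol
n(H2C2O4) in the whole flask = 6.272 × 10^-4 × 200.0/25.00 = 5.018 × 10^-3 mol
mass of H2C2O4 = 5.018 × 10^-3 × 90.03 = 0.4517 g
% H2C2O4 = 0.4517 / 0.6022 × 100 = 75.02 %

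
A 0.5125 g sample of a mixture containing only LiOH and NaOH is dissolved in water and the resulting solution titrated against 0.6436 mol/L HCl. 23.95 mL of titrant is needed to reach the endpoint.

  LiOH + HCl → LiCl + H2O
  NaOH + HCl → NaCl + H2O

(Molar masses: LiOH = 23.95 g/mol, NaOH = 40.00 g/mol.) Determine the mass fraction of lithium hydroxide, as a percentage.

n(HCl) = 0.02395 × 0.6436 = 0.01541 mol
Let x = n(LiOH), y = n(NaOH).
Titrant: 1x + 1y = 0.01541;  mass: 23.95x + 40.00y = 0.5125
Solving, x = 6.484 × 10^-3 mol, y = 8.930 × 10^-3 mol
mass of LiOH = 6.484 × 10^-3 × 23.95 = 0.1553 g
% LiOH = 0.1553 / 0.5125 × 100 = 30.30 %

30.30 %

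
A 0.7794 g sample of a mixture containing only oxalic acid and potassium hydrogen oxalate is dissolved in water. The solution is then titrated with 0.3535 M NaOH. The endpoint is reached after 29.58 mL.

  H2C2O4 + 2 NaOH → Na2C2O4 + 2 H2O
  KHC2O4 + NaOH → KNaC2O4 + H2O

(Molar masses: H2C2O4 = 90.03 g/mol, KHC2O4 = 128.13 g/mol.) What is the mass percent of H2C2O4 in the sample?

n(NaOH) = 0.02958 × 0.3535 = 0.01046 mol
Let x = n(H2C2O4), y = n(KHC2O4).
Titrant: 2x + 1y = 0.01046;  mass: 90.03x + 128.13y = 0.7794
Solving, x = 3.371 × 10^-3 mol, y = 3.714 × 10^-3 mol
mass of H2C2O4 = 3.371 × 10^-3 × 90.03 = 0.3035 g
% H2C2O4 = 0.3035 / 0.7794 × 100 = 38.94 %

38.94 %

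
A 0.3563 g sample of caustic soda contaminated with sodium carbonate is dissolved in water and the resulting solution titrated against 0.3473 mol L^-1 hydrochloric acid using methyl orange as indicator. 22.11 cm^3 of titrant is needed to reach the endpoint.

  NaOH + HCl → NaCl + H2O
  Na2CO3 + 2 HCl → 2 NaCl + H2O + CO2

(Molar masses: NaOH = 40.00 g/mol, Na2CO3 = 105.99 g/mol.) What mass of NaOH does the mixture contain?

0.1559 g

n(HCl) = 0.02211 × 0.3473 = 7.679 × 10^-3 mol
Let x = n(NaOH), y = n(Na2CO3).
Titrant: 1x + 2y = 7.679 × 10^-3;  mass: 40.00x + 105.99y = 0.3563
Solving, x = 3.897 × 10^-3 mol, y = 1.891 × 10^-3 mol
mass of NaOH = 3.897 × 10^-3 × 40.00 = 0.1559 g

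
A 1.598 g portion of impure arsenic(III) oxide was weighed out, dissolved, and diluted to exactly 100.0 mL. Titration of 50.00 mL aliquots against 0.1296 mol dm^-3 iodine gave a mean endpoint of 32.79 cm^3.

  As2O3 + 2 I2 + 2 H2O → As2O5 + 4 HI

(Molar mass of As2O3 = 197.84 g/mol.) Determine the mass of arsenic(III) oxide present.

n(I2) per titration = 0.03279 × 0.1296 = 4.250 × 10^-3 mol
From the 1:2 ratio, n(As2O3) in each aliquot = 1/2 × 4.250 × 10^-3 = 2.125 × 10^-3 mol
n(As2O3) in the whole flask = 2.125 × 10^-3 × 100.0/50.00 = 4.250 × 10^-3 mol
mass of As2O3 = 4.250 × 10^-3 × 197.84 = 0.8407 g

0.8407 g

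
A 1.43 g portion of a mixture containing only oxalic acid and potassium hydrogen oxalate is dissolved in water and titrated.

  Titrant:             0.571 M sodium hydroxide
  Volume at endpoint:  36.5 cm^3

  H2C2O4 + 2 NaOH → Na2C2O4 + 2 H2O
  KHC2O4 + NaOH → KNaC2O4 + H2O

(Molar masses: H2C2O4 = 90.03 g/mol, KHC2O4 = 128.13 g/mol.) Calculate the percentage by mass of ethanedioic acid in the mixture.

47.0 %

n(NaOH) = 0.0365 × 0.571 = 0.0208 mol
Let x = n(H2C2O4), y = n(KHC2O4).
Titrant: 2x + 1y = 0.0208;  mass: 90.03x + 128.13y = 1.43
Solving, x = 7.46 × 10^-3 mol, y = 5.92 × 10^-3 mol
mass of H2C2O4 = 7.46 × 10^-3 × 90.03 = 0.672 g
% H2C2O4 = 0.672 / 1.43 × 100 = 47.0 %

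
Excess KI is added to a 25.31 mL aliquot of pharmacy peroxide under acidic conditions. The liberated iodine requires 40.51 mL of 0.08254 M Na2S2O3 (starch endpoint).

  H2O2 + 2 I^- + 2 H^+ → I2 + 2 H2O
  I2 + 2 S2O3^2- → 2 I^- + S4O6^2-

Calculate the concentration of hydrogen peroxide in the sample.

n(S2O3^2-) = 0.04051 × 0.08254 = 3.344 × 10^-3 mol
n(I2) = n(S2O3^2-)/2 = 1.672 × 10^-3 mol
n(H2O2) in the aliquot = 1.672 × 10^-3 mol (1:1 ratio)
[H2O2] = 1.672 × 10^-3 / 0.02531 = 0.06605 mol/L

0.06605 M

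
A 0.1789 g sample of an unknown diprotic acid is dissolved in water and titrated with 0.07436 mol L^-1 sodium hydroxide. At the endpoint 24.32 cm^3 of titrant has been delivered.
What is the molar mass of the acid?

n(NaOH) = 0.02432 L × 0.07436 mol/L = 1.808 × 10^-3 mol
From the 1:2 ratio, n(H2A) = 1/2 × 1.808 × 10^-3 = 9.042 × 10^-4 mol
M = m / n = 0.1789 g / 9.042 × 10^-4 mol = 197.9 g/mol

197.9 g/mol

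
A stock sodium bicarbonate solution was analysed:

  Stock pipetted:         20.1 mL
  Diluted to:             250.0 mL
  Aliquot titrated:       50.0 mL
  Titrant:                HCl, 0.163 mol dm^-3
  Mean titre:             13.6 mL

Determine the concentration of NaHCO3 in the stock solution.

0.551 mol/L

NaHCO3 + HCl → NaCl + H2O + CO2
n(HCl) = 0.0136 × 0.163 = 2.22 × 10^-3 mol
n(NaHCO3) in the aliquot = 2.22 × 10^-3 mol (1:1 ratio)
[NaHCO3]_dilute = 2.22 × 10^-3 / 0.0500 = 0.0443 mol/L
Dilution factor = 250.0 / 20.1 = 12.44
[NaHCO3]_stock = 0.0443 × 12.44 = 0.551 mol/L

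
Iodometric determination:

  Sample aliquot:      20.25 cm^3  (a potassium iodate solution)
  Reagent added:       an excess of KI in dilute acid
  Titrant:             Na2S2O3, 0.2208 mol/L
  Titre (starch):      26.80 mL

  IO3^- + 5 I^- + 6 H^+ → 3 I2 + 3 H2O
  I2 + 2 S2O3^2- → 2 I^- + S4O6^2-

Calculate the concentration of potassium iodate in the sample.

n(S2O3^2-) = 0.02680 × 0.2208 = 5.917 × 10^-3 mol
n(I2) = n(S2O3^2-)/2 = 2.959 × 10^-3 mol
From the 1:3 ratio, n(IO3^-) in the aliquot = 1/3 × 2.959 × 10^-3 = 9.862 × 10^-4 mol
[IO3^-] = 9.862 × 10^-4 / 0.02025 = 0.04870 mol/L

0.04870 mol/L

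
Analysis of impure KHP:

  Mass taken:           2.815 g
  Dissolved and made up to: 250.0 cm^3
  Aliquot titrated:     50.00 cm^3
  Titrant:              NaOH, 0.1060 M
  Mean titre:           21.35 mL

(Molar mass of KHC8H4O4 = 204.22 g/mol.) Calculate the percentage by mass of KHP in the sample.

KHC8H4O4 + NaOH → KNaC8H4O4 + H2O
n(NaOH) per titration = 0.02135 × 0.1060 = 2.263 × 10^-3 mol
n(KHC8H4O4) in each aliquot = 2.263 × 10^-3 mol (1:1 ratio)
n(KHC8H4O4) in the whole flask = 2.263 × 10^-3 × 250.0/50.00 = 0.01132 mol
mass of KHC8H4O4 = 0.01132 × 204.22 = 2.311 g
% KHC8H4O4 = 2.311 / 2.815 × 100 = 82.09 %

82.09 %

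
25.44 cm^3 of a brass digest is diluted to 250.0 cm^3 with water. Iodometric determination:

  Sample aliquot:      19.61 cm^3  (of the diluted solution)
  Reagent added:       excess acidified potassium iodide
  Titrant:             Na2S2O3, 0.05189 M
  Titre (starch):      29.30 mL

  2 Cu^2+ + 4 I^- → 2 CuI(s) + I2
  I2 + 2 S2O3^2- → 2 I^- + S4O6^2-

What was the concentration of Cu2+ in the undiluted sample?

n(S2O3^2-) = 0.02930 × 0.05189 = 1.520 × 10^-3 mol
n(I2) = n(S2O3^2-)/2 = 7.602 × 10^-4 mol
From the 2:1 ratio, n(Cu2+) in the aliquot = 2/1 × 7.602 × 10^-4 = 1.520 × 10^-3 mol
[Cu2+]_dilute = 1.520 × 10^-3 / 0.01961 = 0.07753 mol/L
[Cu2+]_original = 0.07753 × 250.0/25.44 = 0.7619 mol/L

0.7619 M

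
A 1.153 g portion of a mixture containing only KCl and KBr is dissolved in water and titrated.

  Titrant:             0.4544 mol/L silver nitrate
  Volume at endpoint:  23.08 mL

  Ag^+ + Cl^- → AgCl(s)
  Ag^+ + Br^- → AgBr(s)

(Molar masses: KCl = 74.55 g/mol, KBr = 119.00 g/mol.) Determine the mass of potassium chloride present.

0.1594 g

n(AgNO3) = 0.02308 × 0.4544 = 0.01049 mol
Let x = n(KCl), y = n(KBr).
Titrant: 1x + 1y = 0.01049;  mass: 74.55x + 119.00y = 1.153
Solving, x = 2.138 × 10^-3 mol, y = 8.350 × 10^-3 mol
mass of KCl = 2.138 × 10^-3 × 74.55 = 0.1594 g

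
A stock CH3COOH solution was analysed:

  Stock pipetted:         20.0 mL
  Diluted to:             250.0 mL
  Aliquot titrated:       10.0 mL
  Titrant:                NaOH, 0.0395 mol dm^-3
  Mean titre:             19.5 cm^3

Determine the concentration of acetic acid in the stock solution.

0.963 mol/L

CH3COOH + NaOH → CH3COONa + H2O
n(NaOH) = 0.0195 × 0.0395 = 7.70 × 10^-4 mol
n(CH3COOH) in the aliquot = 7.70 × 10^-4 mol (1:1 ratio)
[CH3COOH]_dilute = 7.70 × 10^-4 / 0.0100 = 0.0770 mol/L
Dilution factor = 250.0 / 20.0 = 12.50
[CH3COOH]_stock = 0.0770 × 12.50 = 0.963 mol/L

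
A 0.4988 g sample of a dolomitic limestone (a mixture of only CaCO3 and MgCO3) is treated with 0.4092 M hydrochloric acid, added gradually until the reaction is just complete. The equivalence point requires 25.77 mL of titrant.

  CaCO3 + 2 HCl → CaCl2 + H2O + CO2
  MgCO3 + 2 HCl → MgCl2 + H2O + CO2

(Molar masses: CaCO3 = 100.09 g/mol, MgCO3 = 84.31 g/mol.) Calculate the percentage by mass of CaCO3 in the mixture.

n(HCl) = 0.02577 × 0.4092 = 0.01055 mol
Let x = n(CaCO3), y = n(MgCO3).
Titrant: 2x + 2y = 0.01055;  mass: 100.09x + 84.31y = 0.4988
Solving, x = 3.439 × 10^-3 mol, y = 1.833 × 10^-3 mol
mass of CaCO3 = 3.439 × 10^-3 × 100.09 = 0.3442 g
% CaCO3 = 0.3442 / 0.4988 × 100 = 69.01 %

69.01 %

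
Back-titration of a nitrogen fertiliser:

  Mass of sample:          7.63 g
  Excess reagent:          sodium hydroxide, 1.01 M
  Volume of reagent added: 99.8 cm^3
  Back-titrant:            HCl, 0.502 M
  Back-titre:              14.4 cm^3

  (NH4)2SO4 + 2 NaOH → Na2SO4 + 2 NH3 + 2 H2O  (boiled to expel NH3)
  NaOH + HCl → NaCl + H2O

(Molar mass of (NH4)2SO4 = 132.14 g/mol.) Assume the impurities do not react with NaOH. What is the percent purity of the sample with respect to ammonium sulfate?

n(NaOH) added = 0.0998 × 1.01 = 0.101 mol
n(HCl) used in back-titration = 0.0144 × 0.502 = 7.23 × 10^-3 mol
n(NaOH) left over = 7.23 × 10^-3 mol (1:1 ratio)
n(NaOH) consumed by analyte = 0.101 − 7.23 × 10^-3 = 0.0936 mol
From the 1:2 ratio, n((NH4)2SO4) = 1/2 × 0.0936 = 0.0468 mol
mass of (NH4)2SO4 = 0.0468 × 132.14 = 6.18 g
% (NH4)2SO4 = 6.18 / 7.63 × 100 = 81.0 %

81.0 %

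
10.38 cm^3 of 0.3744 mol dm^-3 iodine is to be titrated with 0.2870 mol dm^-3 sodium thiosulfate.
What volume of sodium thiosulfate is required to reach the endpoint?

27.08 mL

I2 + 2 S2O3^2- → 2 I^- + S4O6^2-
n(I2) = 0.01038 L × 0.3744 mol/L = 3.886 × 10^-3 mol
From the 2:1 stoichiometry, n(Na2S2O3) = 2/1 × 3.886 × 10^-3 = 7.773 × 10^-3 mol
V(Na2S2O3) = 7.773 × 10^-3 mol / 0.2870 mol/L = 0.02708 L = 27.08 mL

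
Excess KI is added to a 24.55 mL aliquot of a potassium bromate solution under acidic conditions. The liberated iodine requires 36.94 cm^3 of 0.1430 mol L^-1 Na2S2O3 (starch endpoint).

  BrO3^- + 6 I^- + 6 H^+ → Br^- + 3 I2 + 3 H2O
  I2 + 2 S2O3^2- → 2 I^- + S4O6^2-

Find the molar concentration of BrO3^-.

0.03586 mol/L

n(S2O3^2-) = 0.03694 × 0.1430 = 5.282 × 10^-3 mol
n(I2) = n(S2O3^2-)/2 = 2.641 × 10^-3 mol
From the 1:3 ratio, n(BrO3^-) in the aliquot = 1/3 × 2.641 × 10^-3 = 8.804 × 10^-4 mol
[BrO3^-] = 8.804 × 10^-4 / 0.02455 = 0.03586 mol/L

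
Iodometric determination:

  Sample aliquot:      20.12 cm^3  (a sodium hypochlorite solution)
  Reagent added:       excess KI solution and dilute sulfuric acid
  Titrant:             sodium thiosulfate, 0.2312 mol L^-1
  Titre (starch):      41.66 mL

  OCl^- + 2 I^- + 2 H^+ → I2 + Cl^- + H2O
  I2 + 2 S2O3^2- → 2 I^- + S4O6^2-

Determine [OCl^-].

0.2394 mol/L

n(S2O3^2-) = 0.04166 × 0.2312 = 9.632 × 10^-3 mol
n(I2) = n(S2O3^2-)/2 = 4.816 × 10^-3 mol
n(OCl^-) in the aliquot = 4.816 × 10^-3 mol (1:1 ratio)
[OCl^-] = 4.816 × 10^-3 / 0.02012 = 0.2394 mol/L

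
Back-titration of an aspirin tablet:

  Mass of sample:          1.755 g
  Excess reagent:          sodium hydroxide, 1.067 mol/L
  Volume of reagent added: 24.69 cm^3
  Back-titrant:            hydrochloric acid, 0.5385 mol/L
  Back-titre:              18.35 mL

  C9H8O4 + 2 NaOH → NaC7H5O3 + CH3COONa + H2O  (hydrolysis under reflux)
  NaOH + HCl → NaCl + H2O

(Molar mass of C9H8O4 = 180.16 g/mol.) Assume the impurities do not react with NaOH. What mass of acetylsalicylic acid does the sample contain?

n(NaOH) added = 0.02469 × 1.067 = 0.02634 mol
n(HCl) used in back-titration = 0.01835 × 0.5385 = 9.881 × 10^-3 mol
n(NaOH) left over = 9.881 × 10^-3 mol (1:1 ratio)
n(NaOH) consumed by analyte = 0.02634 − 9.881 × 10^-3 = 0.01646 mol
From the 1:2 ratio, n(C9H8O4) = 1/2 × 0.01646 = 8.231 × 10^-3 mol
mass of C9H8O4 = 8.231 × 10^-3 × 180.16 = 1.483 g

1.483 g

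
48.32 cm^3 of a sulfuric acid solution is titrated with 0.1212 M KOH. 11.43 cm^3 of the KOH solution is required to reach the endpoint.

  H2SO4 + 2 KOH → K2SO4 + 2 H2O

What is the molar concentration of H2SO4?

0.01433 M

n(KOH) = 0.01143 L × 0.1212 mol/L = 1.385 × 10^-3 mol
From the 1:2 mole ratio, n(H2SO4) = 1/2 × 1.385 × 10^-3 = 6.927 × 10^-4 mol
[H2SO4] = 6.927 × 10^-4 mol / 0.04832 L = 0.01433 mol/L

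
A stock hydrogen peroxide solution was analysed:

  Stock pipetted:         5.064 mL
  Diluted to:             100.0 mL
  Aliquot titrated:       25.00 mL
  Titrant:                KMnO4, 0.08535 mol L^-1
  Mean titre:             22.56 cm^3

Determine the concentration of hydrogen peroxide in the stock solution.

2 MnO4^- + 5 H2O2 + 6 H^+ → 2 Mn^2+ + 5 O2 + 8 H2O
n(KMnO4) = 0.02256 × 0.08535 = 1.925 × 10^-3 mol
From the 5:2 ratio, n(H2O2) in the aliquot = 5/2 × 1.925 × 10^-3 = 4.814 × 10^-3 mol
[H2O2]_dilute = 4.814 × 10^-3 / 0.02500 = 0.1925 mol/L
Dilution factor = 100.0 / 5.064 = 19.75
[H2O2]_stock = 0.1925 × 19.75 = 3.802 mol/L

3.802 mol/L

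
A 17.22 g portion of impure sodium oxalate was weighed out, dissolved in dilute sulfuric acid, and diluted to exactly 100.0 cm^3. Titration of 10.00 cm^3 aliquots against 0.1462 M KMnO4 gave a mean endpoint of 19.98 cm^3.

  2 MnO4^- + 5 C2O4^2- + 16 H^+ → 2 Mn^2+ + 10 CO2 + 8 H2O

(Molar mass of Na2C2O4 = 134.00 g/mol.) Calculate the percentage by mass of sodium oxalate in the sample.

n(KMnO4) per titration = 0.01998 × 0.1462 = 2.921 × 10^-3 mol
From the 5:2 ratio, n(Na2C2O4) in each aliquot = 5/2 × 2.921 × 10^-3 = 7.303 × 10^-3 mol
n(Na2C2O4) in the whole flask = 7.303 × 10^-3 × 100.0/10.00 = 0.07303 mol
mass of Na2C2O4 = 0.07303 × 134.00 = 9.786 g
% Na2C2O4 = 9.786 / 17.22 × 100 = 56.83 %

56.83 %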